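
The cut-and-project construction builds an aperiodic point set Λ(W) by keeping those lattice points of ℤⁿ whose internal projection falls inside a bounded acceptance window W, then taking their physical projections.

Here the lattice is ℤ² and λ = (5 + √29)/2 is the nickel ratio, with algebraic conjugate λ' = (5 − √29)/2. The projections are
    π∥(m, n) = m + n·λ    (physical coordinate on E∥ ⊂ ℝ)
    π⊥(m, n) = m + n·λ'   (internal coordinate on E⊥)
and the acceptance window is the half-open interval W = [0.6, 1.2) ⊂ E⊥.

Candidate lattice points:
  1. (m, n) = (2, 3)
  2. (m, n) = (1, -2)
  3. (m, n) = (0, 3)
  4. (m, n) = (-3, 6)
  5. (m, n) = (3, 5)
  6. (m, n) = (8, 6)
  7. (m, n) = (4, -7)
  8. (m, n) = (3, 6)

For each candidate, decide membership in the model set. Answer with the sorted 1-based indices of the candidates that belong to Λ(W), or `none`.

none

Compute λ' = (5−√29)/2 = -0.1926, so π⊥(m,n) = m -0.1926·n.
candidate 1: (m,n)=(2,3) → π∥ = 2+3·λ ≈ 17.5777, π⊥ = 2+3·λ' ≈ 1.4223 ∉ [0.6, 1.2) ⇒ out
candidate 2: (m,n)=(1,-2) → π∥ = 1-2·λ ≈ -9.3852, π⊥ = 1-2·λ' ≈ 1.3852 ∉ [0.6, 1.2) ⇒ out
candidate 3: (m,n)=(0,3) → π∥ = 0+3·λ ≈ 15.5777, π⊥ = 0+3·λ' ≈ -0.5777 ∉ [0.6, 1.2) ⇒ out
candidate 4: (m,n)=(-3,6) → π∥ = -3+6·λ ≈ 28.1555, π⊥ = -3+6·λ' ≈ -4.1555 ∉ [0.6, 1.2) ⇒ out
candidate 5: (m,n)=(3,5) → π∥ = 3+5·λ ≈ 28.9629, π⊥ = 3+5·λ' ≈ 2.0371 ∉ [0.6, 1.2) ⇒ out
candidate 6: (m,n)=(8,6) → π∥ = 8+6·λ ≈ 39.1555, π⊥ = 8+6·λ' ≈ 6.8445 ∉ [0.6, 1.2) ⇒ out
candidate 7: (m,n)=(4,-7) → π∥ = 4-7·λ ≈ -32.3481, π⊥ = 4-7·λ' ≈ 5.3481 ∉ [0.6, 1.2) ⇒ out
candidate 8: (m,n)=(3,6) → π∥ = 3+6·λ ≈ 34.1555, π⊥ = 3+6·λ' ≈ 1.8445 ∉ [0.6, 1.2) ⇒ out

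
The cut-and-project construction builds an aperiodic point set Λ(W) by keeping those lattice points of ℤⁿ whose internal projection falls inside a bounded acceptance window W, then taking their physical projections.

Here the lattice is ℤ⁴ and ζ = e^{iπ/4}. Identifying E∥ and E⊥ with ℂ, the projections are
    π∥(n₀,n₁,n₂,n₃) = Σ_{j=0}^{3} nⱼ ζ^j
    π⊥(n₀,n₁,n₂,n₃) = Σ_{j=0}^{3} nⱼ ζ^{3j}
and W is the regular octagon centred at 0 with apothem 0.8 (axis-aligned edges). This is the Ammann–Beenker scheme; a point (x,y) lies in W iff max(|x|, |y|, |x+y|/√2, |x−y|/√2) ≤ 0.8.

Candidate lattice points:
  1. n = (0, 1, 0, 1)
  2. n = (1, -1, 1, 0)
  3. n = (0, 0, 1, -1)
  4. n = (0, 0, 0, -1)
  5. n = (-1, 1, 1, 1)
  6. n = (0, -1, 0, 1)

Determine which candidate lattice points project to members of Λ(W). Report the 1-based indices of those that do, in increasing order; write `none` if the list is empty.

none

With ζ = e^{iπ/4} the internal vectors are ζ^0,ζ^3,ζ^6,ζ^9.
candidate 1: n = (0, 1, 0, 1) → π⊥ ≈ (+0.0000, +1.4142); max(|x|,|y|,|x±y|/√2) = 1.4142 > 0.8 ⇒ ∉ W
candidate 2: n = (1, -1, 1, 0) → π⊥ ≈ (+1.7071, -1.7071); max(|x|,|y|,|x±y|/√2) = 2.4142 > 0.8 ⇒ ∉ W
candidate 3: n = (0, 0, 1, -1) → π⊥ ≈ (-0.7071, -1.7071); max(|x|,|y|,|x±y|/√2) = 1.7071 > 0.8 ⇒ ∉ W
candidate 4: n = (0, 0, 0, -1) → π⊥ ≈ (-0.7071, -0.7071); max(|x|,|y|,|x±y|/√2) = 1.0000 > 0.8 ⇒ ∉ W
candidate 5: n = (-1, 1, 1, 1) → π⊥ ≈ (-1.0000, +0.4142); max(|x|,|y|,|x±y|/√2) = 1.0000 > 0.8 ⇒ ∉ W
candidate 6: n = (0, -1, 0, 1) → π⊥ ≈ (+1.4142, +0.0000); max(|x|,|y|,|x±y|/√2) = 1.4142 > 0.8 ⇒ ∉ W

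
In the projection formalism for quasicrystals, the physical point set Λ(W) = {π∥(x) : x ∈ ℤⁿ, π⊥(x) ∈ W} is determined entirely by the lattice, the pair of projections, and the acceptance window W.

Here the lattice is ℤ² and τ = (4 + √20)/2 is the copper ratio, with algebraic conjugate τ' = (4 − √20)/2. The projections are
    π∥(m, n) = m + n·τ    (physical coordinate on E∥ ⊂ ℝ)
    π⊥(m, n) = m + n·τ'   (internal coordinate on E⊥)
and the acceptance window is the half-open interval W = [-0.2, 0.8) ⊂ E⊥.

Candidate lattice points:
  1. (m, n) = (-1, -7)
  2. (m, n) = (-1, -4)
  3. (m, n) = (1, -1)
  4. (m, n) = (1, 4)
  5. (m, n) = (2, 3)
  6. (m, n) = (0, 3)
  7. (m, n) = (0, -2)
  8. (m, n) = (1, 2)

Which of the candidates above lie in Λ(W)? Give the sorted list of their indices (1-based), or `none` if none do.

τ' = (4−√20)/2 ≈ -0.2361.
[1] lift (-1,-7): star map gives 0.6525; window check -0.2 ≤ 0.6525 < 0.8 is true → IN Λ
[2] lift (-1,-4): star map gives -0.0557; window check -0.2 ≤ -0.0557 < 0.8 is true → IN Λ
[3] lift (1,-1): star map gives 1.2361; window check -0.2 ≤ 1.2361 < 0.8 is false → out
[4] lift (1,4): star map gives 0.0557; window check -0.2 ≤ 0.0557 < 0.8 is true → IN Λ
[5] lift (2,3): star map gives 1.2918; window check -0.2 ≤ 1.2918 < 0.8 is false → out
[6] lift (0,3): star map gives -0.7082; window check -0.2 ≤ -0.7082 < 0.8 is false → out
[7] lift (0,-2): star map gives 0.4721; window check -0.2 ≤ 0.4721 < 0.8 is true → IN Λ
[8] lift (1,2): star map gives 0.5279; window check -0.2 ≤ 0.5279 < 0.8 is true → IN Λ

1, 2, 4, 7, 8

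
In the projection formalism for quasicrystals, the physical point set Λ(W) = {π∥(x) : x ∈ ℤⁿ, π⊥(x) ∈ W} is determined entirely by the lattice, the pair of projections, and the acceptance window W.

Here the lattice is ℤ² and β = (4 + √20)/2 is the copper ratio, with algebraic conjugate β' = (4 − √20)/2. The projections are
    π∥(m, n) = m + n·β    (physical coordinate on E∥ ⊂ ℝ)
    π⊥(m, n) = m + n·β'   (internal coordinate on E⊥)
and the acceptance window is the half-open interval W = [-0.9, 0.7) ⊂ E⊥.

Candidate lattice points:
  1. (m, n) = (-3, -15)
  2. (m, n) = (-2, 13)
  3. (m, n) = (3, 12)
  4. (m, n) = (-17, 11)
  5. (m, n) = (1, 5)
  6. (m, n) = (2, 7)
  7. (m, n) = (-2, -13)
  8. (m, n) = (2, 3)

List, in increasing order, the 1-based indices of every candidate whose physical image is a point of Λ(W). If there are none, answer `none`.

1, 3, 5, 6

Compute β' = (4−√20)/2 = -0.2361, so π⊥(m,n) = m -0.2361·n.
candidate 1: (m,n)=(-3,-15) → π∥ = -3-15·β ≈ -66.5410, π⊥ = -3-15·β' ≈ 0.5410 ∈ [-0.9, 0.7) ⇒ IN Λ
candidate 2: (m,n)=(-2,13) → π∥ = -2+13·β ≈ 53.0689, π⊥ = -2+13·β' ≈ -5.0689 ∉ [-0.9, 0.7) ⇒ out
candidate 3: (m,n)=(3,12) → π∥ = 3+12·β ≈ 53.8328, π⊥ = 3+12·β' ≈ 0.1672 ∈ [-0.9, 0.7) ⇒ IN Λ
candidate 4: (m,n)=(-17,11) → π∥ = -17+11·β ≈ 29.5967, π⊥ = -17+11·β' ≈ -19.5967 ∉ [-0.9, 0.7) ⇒ out
candidate 5: (m,n)=(1,5) → π∥ = 1+5·β ≈ 22.1803, π⊥ = 1+5·β' ≈ -0.1803 ∈ [-0.9, 0.7) ⇒ IN Λ
candidate 6: (m,n)=(2,7) → π∥ = 2+7·β ≈ 31.6525, π⊥ = 2+7·β' ≈ 0.3475 ∈ [-0.9, 0.7) ⇒ IN Λ
candidate 7: (m,n)=(-2,-13) → π∥ = -2-13·β ≈ -57.0689, π⊥ = -2-13·β' ≈ 1.0689 ∉ [-0.9, 0.7) ⇒ out
candidate 8: (m,n)=(2,3) → π∥ = 2+3·β ≈ 14.7082, π⊥ = 2+3·β' ≈ 1.2918 ∉ [-0.9, 0.7) ⇒ out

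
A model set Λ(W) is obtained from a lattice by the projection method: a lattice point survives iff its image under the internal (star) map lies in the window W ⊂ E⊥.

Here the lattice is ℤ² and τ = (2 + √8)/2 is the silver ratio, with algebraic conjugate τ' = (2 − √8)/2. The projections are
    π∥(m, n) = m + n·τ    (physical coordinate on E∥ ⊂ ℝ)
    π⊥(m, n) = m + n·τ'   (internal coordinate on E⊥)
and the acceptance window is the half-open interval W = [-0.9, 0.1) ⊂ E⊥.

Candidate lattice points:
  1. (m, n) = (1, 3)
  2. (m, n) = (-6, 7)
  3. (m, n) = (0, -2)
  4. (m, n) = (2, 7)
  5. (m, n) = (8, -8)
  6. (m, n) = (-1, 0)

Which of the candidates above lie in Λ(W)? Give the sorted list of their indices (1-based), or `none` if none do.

1, 4

τ' = (2−√8)/2 ≈ -0.41421.
candidate 1: (m,n)=(1,3) → π∥ = 1+3·τ ≈ 8.24264, π⊥ = 1+3·τ' ≈ -0.24264 ∈ [-0.9, 0.1) ⇒ IN Λ
candidate 2: (m,n)=(-6,7) → π∥ = -6+7·τ ≈ 10.89949, π⊥ = -6+7·τ' ≈ -8.89949 ∉ [-0.9, 0.1) ⇒ out
candidate 3: (m,n)=(0,-2) → π∥ = 0-2·τ ≈ -4.82843, π⊥ = 0-2·τ' ≈ 0.82843 ∉ [-0.9, 0.1) ⇒ out
candidate 4: (m,n)=(2,7) → π∥ = 2+7·τ ≈ 18.89949, π⊥ = 2+7·τ' ≈ -0.89949 ∈ [-0.9, 0.1) ⇒ IN Λ
candidate 5: (m,n)=(8,-8) → π∥ = 8-8·τ ≈ -11.31371, π⊥ = 8-8·τ' ≈ 11.31371 ∉ [-0.9, 0.1) ⇒ out
candidate 6: (m,n)=(-1,0) → π∥ = -1+0·τ ≈ -1.00000, π⊥ = -1+0·τ' ≈ -1.00000 ∉ [-0.9, 0.1) ⇒ out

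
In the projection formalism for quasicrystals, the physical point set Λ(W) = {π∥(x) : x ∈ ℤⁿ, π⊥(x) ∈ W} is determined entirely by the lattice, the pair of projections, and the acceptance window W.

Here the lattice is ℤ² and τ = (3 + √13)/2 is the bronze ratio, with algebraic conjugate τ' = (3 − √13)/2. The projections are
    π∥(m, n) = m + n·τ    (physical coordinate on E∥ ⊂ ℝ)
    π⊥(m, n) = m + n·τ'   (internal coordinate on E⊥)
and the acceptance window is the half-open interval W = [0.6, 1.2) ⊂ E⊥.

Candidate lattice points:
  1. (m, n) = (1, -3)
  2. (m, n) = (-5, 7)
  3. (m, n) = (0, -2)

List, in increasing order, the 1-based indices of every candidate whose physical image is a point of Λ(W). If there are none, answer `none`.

Numerically τ ≈ 3.3028 and τ' = −1/τ ≈ -0.3028.
#1 (1,-3): internal coord 1 + (-3)·τ' = +1.9083; +1.9083 ∉ [0.6, 1.2) → out
#2 (-5,7): internal coord -5 + (7)·τ' = -7.1194; -7.1194 ∉ [0.6, 1.2) → out
#3 (0,-2): internal coord 0 + (-2)·τ' = +0.6056; +0.6056 ∈ [0.6, 1.2) → IN Λ

3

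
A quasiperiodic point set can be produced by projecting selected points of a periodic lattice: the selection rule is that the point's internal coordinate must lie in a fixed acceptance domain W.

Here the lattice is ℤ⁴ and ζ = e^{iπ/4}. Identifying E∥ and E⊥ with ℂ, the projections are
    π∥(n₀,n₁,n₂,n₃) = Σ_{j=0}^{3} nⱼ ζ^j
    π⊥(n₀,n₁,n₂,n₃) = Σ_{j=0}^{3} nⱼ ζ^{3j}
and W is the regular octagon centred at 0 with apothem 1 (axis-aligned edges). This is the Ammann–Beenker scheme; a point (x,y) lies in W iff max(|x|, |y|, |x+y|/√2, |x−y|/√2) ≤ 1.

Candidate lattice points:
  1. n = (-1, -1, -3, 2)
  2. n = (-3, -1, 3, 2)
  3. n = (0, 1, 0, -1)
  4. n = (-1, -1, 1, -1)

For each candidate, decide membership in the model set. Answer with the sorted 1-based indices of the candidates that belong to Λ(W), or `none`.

With ζ = e^{iπ/4} the internal vectors are ζ^0,ζ^3,ζ^6,ζ^9.
candidate 1: n = (-1, -1, -3, 2) → π⊥ ≈ (+1.12132, +3.70711); max(|x|,|y|,|x±y|/√2) = 3.70711 > 1 ⇒ ∉ W
candidate 2: n = (-3, -1, 3, 2) → π⊥ ≈ (-0.87868, -2.29289); max(|x|,|y|,|x±y|/√2) = 2.29289 > 1 ⇒ ∉ W
candidate 3: n = (0, 1, 0, -1) → π⊥ ≈ (-1.41421, +0.00000); max(|x|,|y|,|x±y|/√2) = 1.41421 > 1 ⇒ ∉ W
candidate 4: n = (-1, -1, 1, -1) → π⊥ ≈ (-1.00000, -2.41421); max(|x|,|y|,|x±y|/√2) = 2.41421 > 1 ⇒ ∉ W

none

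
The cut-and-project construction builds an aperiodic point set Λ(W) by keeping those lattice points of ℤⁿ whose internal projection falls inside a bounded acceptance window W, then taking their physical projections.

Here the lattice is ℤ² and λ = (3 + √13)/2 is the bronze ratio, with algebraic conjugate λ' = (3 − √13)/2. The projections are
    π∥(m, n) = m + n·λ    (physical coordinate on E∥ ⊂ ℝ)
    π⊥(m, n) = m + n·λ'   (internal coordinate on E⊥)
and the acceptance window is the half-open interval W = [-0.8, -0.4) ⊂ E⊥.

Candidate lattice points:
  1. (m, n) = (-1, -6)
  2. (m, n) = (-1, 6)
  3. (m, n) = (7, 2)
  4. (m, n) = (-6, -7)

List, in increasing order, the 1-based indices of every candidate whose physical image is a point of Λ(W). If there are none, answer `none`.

none

λ' = (3−√13)/2 ≈ -0.302776.
#1 (-1,-6): internal coord -1 + (-6)·λ' = +0.816654; +0.816654 ∉ [-0.8, -0.4) → out
#2 (-1,6): internal coord -1 + (6)·λ' = -2.816654; -2.816654 ∉ [-0.8, -0.4) → out
#3 (7,2): internal coord 7 + (2)·λ' = +6.394449; +6.394449 ∉ [-0.8, -0.4) → out
#4 (-6,-7): internal coord -6 + (-7)·λ' = -3.880571; -3.880571 ∉ [-0.8, -0.4) → out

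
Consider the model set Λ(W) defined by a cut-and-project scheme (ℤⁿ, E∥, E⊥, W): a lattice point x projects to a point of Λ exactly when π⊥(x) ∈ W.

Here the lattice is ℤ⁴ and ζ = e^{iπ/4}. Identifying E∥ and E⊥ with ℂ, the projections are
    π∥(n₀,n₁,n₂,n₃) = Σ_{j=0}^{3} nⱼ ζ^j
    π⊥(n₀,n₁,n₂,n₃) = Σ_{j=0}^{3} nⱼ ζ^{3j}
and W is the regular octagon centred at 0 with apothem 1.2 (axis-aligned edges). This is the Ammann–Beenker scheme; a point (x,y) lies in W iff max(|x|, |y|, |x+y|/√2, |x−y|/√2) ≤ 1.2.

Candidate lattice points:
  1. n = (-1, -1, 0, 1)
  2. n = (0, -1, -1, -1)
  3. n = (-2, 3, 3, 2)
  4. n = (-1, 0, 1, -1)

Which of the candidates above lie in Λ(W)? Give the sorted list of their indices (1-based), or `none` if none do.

1, 2

π⊥(n) = n₀ + n₁ζ³ + n₂ζ⁶ + n₃ζ⁹ where ζ = e^{iπ/4}.
candidate 1: n = (-1, -1, 0, 1) → π⊥ ≈ (+0.41421, +0.00000); max(|x|,|y|,|x±y|/√2) = 0.41421 ≤ 1.2 ⇒ ∈ W
candidate 2: n = (0, -1, -1, -1) → π⊥ ≈ (+0.00000, -0.41421); max(|x|,|y|,|x±y|/√2) = 0.41421 ≤ 1.2 ⇒ ∈ W
candidate 3: n = (-2, 3, 3, 2) → π⊥ ≈ (-2.70711, +0.53553); max(|x|,|y|,|x±y|/√2) = 2.70711 > 1.2 ⇒ ∉ W
candidate 4: n = (-1, 0, 1, -1) → π⊥ ≈ (-1.70711, -1.70711); max(|x|,|y|,|x±y|/√2) = 2.41421 > 1.2 ⇒ ∉ W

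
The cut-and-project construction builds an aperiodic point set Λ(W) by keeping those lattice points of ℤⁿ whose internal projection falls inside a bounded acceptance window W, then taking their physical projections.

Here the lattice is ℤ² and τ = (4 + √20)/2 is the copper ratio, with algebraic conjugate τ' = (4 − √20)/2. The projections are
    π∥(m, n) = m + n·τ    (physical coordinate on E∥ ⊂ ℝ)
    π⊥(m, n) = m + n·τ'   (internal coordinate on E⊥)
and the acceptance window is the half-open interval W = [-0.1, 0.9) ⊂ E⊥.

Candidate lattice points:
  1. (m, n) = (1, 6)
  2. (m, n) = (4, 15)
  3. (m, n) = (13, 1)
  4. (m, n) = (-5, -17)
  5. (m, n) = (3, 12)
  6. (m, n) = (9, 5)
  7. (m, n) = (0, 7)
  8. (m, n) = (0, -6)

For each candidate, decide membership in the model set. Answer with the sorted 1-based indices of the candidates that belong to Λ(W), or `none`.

τ' = (4−√20)/2 ≈ -0.23607.
#1 (1,6): internal coord 1 + (6)·τ' = -0.41641; -0.41641 ∉ [-0.1, 0.9) → out
#2 (4,15): internal coord 4 + (15)·τ' = +0.45898; +0.45898 ∈ [-0.1, 0.9) → IN Λ
#3 (13,1): internal coord 13 + (1)·τ' = +12.76393; +12.76393 ∉ [-0.1, 0.9) → out
#4 (-5,-17): internal coord -5 + (-17)·τ' = -0.98684; -0.98684 ∉ [-0.1, 0.9) → out
#5 (3,12): internal coord 3 + (12)·τ' = +0.16718; +0.16718 ∈ [-0.1, 0.9) → IN Λ
#6 (9,5): internal coord 9 + (5)·τ' = +7.81966; +7.81966 ∉ [-0.1, 0.9) → out
#7 (0,7): internal coord 0 + (7)·τ' = -1.65248; -1.65248 ∉ [-0.1, 0.9) → out
#8 (0,-6): internal coord 0 + (-6)·τ' = +1.41641; +1.41641 ∉ [-0.1, 0.9) → out

2, 5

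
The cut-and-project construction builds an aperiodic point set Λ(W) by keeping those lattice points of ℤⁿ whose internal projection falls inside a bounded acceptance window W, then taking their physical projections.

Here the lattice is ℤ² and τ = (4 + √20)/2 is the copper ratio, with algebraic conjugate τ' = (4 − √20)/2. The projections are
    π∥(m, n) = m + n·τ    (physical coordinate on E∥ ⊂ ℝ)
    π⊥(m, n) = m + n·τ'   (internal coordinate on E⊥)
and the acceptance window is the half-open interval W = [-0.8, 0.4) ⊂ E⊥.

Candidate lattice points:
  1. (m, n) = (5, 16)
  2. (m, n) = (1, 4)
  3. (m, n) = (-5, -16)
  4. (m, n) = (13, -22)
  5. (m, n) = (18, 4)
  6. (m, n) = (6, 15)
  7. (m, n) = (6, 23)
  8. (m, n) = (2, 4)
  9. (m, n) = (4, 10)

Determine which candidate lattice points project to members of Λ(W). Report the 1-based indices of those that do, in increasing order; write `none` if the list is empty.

Compute τ' = (4−√20)/2 = -0.236068, so π⊥(m,n) = m -0.236068·n.
candidate 1: (m,n)=(5,16) → π∥ = 5+16·τ ≈ 72.777088, π⊥ = 5+16·τ' ≈ 1.222912 ∉ [-0.8, 0.4) ⇒ out
candidate 2: (m,n)=(1,4) → π∥ = 1+4·τ ≈ 17.944272, π⊥ = 1+4·τ' ≈ 0.055728 ∈ [-0.8, 0.4) ⇒ IN Λ
candidate 3: (m,n)=(-5,-16) → π∥ = -5-16·τ ≈ -72.777088, π⊥ = -5-16·τ' ≈ -1.222912 ∉ [-0.8, 0.4) ⇒ out
candidate 4: (m,n)=(13,-22) → π∥ = 13-22·τ ≈ -80.193496, π⊥ = 13-22·τ' ≈ 18.193496 ∉ [-0.8, 0.4) ⇒ out
candidate 5: (m,n)=(18,4) → π∥ = 18+4·τ ≈ 34.944272, π⊥ = 18+4·τ' ≈ 17.055728 ∉ [-0.8, 0.4) ⇒ out
candidate 6: (m,n)=(6,15) → π∥ = 6+15·τ ≈ 69.541020, π⊥ = 6+15·τ' ≈ 2.458980 ∉ [-0.8, 0.4) ⇒ out
candidate 7: (m,n)=(6,23) → π∥ = 6+23·τ ≈ 103.429563, π⊥ = 6+23·τ' ≈ 0.570437 ∉ [-0.8, 0.4) ⇒ out
candidate 8: (m,n)=(2,4) → π∥ = 2+4·τ ≈ 18.944272, π⊥ = 2+4·τ' ≈ 1.055728 ∉ [-0.8, 0.4) ⇒ out
candidate 9: (m,n)=(4,10) → π∥ = 4+10·τ ≈ 46.360680, π⊥ = 4+10·τ' ≈ 1.639320 ∉ [-0.8, 0.4) ⇒ out

2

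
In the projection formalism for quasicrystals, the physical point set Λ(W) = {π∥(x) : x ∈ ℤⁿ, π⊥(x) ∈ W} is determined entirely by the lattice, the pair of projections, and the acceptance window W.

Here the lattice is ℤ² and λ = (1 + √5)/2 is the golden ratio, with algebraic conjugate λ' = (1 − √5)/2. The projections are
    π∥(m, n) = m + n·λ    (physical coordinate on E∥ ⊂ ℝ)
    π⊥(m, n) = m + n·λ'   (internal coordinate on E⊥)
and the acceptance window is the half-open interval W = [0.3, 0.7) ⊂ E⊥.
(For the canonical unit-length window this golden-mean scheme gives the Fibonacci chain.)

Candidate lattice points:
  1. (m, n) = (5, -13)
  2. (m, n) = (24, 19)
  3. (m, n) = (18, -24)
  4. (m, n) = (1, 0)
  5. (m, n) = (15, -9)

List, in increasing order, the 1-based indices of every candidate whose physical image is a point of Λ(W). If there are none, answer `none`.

Numerically λ ≈ 1.6180 and λ' = −1/λ ≈ -0.6180.
#1 (5,-13): internal coord 5 + (-13)·λ' = +13.0344; +13.0344 ∉ [0.3, 0.7) → out
#2 (24,19): internal coord 24 + (19)·λ' = +12.2574; +12.2574 ∉ [0.3, 0.7) → out
#3 (18,-24): internal coord 18 + (-24)·λ' = +32.8328; +32.8328 ∉ [0.3, 0.7) → out
#4 (1,0): internal coord 1 + (0)·λ' = +1.0000; +1.0000 ∉ [0.3, 0.7) → out
#5 (15,-9): internal coord 15 + (-9)·λ' = +20.5623; +20.5623 ∉ [0.3, 0.7) → out

none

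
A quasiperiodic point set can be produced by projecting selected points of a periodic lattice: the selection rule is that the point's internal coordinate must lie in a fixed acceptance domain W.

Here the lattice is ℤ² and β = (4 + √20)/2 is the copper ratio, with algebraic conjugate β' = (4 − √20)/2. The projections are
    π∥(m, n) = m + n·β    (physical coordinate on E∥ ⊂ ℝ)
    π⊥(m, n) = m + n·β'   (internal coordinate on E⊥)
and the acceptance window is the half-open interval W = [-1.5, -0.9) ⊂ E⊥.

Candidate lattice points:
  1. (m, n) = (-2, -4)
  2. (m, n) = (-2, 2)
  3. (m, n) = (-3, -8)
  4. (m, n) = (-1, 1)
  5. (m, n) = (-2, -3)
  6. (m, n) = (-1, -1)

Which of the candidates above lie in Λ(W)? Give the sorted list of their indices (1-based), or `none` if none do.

Numerically β ≈ 4.23607 and β' = −1/β ≈ -0.23607.
candidate 1: (m,n)=(-2,-4) → π∥ = -2-4·β ≈ -18.94427, π⊥ = -2-4·β' ≈ -1.05573 ∈ [-1.5, -0.9) ⇒ IN Λ
candidate 2: (m,n)=(-2,2) → π∥ = -2+2·β ≈ 6.47214, π⊥ = -2+2·β' ≈ -2.47214 ∉ [-1.5, -0.9) ⇒ out
candidate 3: (m,n)=(-3,-8) → π∥ = -3-8·β ≈ -36.88854, π⊥ = -3-8·β' ≈ -1.11146 ∈ [-1.5, -0.9) ⇒ IN Λ
candidate 4: (m,n)=(-1,1) → π∥ = -1+1·β ≈ 3.23607, π⊥ = -1+1·β' ≈ -1.23607 ∈ [-1.5, -0.9) ⇒ IN Λ
candidate 5: (m,n)=(-2,-3) → π∥ = -2-3·β ≈ -14.70820, π⊥ = -2-3·β' ≈ -1.29180 ∈ [-1.5, -0.9) ⇒ IN Λ
candidate 6: (m,n)=(-1,-1) → π∥ = -1-1·β ≈ -5.23607, π⊥ = -1-1·β' ≈ -0.76393 ∉ [-1.5, -0.9) ⇒ out

1, 3, 4, 5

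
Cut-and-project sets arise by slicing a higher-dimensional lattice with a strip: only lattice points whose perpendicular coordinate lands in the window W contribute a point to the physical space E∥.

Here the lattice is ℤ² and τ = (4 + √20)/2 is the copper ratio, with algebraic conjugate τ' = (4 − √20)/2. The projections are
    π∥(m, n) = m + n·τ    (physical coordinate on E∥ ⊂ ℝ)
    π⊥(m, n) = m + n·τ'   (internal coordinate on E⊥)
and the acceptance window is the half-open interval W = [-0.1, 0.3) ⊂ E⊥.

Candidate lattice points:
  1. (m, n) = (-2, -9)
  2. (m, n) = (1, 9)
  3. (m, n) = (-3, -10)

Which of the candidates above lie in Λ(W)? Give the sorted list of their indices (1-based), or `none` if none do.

1

Numerically τ ≈ 4.236068 and τ' = −1/τ ≈ -0.236068.
candidate 1: (m,n)=(-2,-9) → π∥ = -2-9·τ ≈ -40.124612, π⊥ = -2-9·τ' ≈ 0.124612 ∈ [-0.1, 0.3) ⇒ IN Λ
candidate 2: (m,n)=(1,9) → π∥ = 1+9·τ ≈ 39.124612, π⊥ = 1+9·τ' ≈ -1.124612 ∉ [-0.1, 0.3) ⇒ out
candidate 3: (m,n)=(-3,-10) → π∥ = -3-10·τ ≈ -45.360680, π⊥ = -3-10·τ' ≈ -0.639320 ∉ [-0.1, 0.3) ⇒ out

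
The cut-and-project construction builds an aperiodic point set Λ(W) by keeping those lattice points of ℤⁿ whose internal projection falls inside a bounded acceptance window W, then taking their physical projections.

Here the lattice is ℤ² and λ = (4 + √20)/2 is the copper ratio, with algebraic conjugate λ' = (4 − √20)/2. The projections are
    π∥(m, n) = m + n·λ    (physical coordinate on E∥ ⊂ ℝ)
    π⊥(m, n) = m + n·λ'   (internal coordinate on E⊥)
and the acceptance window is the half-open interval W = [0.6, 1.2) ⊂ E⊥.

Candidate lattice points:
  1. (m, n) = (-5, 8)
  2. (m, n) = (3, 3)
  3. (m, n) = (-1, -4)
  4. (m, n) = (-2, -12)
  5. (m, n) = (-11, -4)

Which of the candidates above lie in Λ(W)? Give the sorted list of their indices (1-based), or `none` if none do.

4

λ' = (4−√20)/2 ≈ -0.2361.
[1] lift (-5,8): star map gives -6.8885; window check 0.6 ≤ -6.8885 < 1.2 is false → out
[2] lift (3,3): star map gives 2.2918; window check 0.6 ≤ 2.2918 < 1.2 is false → out
[3] lift (-1,-4): star map gives -0.0557; window check 0.6 ≤ -0.0557 < 1.2 is false → out
[4] lift (-2,-12): star map gives 0.8328; window check 0.6 ≤ 0.8328 < 1.2 is true → IN Λ
[5] lift (-11,-4): star map gives -10.0557; window check 0.6 ≤ -10.0557 < 1.2 is false → out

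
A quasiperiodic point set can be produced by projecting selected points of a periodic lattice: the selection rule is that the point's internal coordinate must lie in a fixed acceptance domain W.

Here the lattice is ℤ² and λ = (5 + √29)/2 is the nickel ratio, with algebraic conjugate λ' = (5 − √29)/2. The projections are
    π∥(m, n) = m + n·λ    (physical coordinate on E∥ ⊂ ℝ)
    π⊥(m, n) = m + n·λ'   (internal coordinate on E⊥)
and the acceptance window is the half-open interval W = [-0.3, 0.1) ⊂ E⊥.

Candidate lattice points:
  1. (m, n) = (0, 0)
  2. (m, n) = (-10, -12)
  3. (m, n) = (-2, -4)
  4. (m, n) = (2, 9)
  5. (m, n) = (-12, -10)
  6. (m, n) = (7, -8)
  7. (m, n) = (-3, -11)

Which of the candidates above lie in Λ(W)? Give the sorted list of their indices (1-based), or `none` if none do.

1

Compute λ' = (5−√29)/2 = -0.192582, so π⊥(m,n) = m -0.192582·n.
#1 (0,0): internal coord 0 + (0)·λ' = +0.000000; +0.000000 ∈ [-0.3, 0.1) → IN Λ
#2 (-10,-12): internal coord -10 + (-12)·λ' = -7.689011; -7.689011 ∉ [-0.3, 0.1) → out
#3 (-2,-4): internal coord -2 + (-4)·λ' = -1.229670; -1.229670 ∉ [-0.3, 0.1) → out
#4 (2,9): internal coord 2 + (9)·λ' = +0.266758; +0.266758 ∉ [-0.3, 0.1) → out
#5 (-12,-10): internal coord -12 + (-10)·λ' = -10.074176; -10.074176 ∉ [-0.3, 0.1) → out
#6 (7,-8): internal coord 7 + (-8)·λ' = +8.540659; +8.540659 ∉ [-0.3, 0.1) → out
#7 (-3,-11): internal coord -3 + (-11)·λ' = -0.881594; -0.881594 ∉ [-0.3, 0.1) → out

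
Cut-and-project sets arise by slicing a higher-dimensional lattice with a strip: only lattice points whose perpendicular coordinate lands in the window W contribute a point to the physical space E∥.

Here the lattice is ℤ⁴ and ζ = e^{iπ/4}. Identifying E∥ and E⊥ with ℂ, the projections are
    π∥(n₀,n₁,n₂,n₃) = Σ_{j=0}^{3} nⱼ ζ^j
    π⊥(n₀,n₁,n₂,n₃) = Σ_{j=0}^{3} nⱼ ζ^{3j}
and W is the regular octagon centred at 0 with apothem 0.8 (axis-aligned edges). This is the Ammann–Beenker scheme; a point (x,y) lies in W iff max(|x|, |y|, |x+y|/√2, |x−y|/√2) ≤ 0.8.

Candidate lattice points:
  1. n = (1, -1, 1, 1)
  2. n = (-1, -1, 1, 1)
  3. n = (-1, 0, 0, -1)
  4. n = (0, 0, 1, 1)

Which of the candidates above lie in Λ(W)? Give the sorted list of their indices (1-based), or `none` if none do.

4

Internal map: ζ^{3j} for j=0..3 gives (1,0), (−√2/2,√2/2), (0,−1), (√2/2,√2/2).
#1 (1, -1, 1, 1): internal (2.4142, -1.0000); octagon support 2.4142 vs apothem 0.8 → ∉ W
#2 (-1, -1, 1, 1): internal (0.4142, -1.0000); octagon support 1.0000 vs apothem 0.8 → ∉ W
#3 (-1, 0, 0, -1): internal (-1.7071, -0.7071); octagon support 1.7071 vs apothem 0.8 → ∉ W
#4 (0, 0, 1, 1): internal (0.7071, -0.2929); octagon support 0.7071 vs apothem 0.8 → ∈ W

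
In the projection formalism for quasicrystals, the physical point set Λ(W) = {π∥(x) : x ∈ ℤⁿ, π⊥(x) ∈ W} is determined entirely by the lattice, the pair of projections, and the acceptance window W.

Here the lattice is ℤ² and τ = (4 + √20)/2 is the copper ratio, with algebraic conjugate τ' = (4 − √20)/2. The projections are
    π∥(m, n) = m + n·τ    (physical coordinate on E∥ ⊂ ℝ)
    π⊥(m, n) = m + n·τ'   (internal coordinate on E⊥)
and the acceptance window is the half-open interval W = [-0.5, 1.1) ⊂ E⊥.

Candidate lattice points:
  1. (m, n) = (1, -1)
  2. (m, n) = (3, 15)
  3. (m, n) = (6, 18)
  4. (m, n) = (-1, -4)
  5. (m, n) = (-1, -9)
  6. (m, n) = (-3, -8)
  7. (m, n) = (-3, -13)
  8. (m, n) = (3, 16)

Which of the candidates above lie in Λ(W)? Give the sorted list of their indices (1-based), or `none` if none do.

τ' = (4−√20)/2 ≈ -0.236068.
candidate 1: (m,n)=(1,-1) → π∥ = 1-1·τ ≈ -3.236068, π⊥ = 1-1·τ' ≈ 1.236068 ∉ [-0.5, 1.1) ⇒ out
candidate 2: (m,n)=(3,15) → π∥ = 3+15·τ ≈ 66.541020, π⊥ = 3+15·τ' ≈ -0.541020 ∉ [-0.5, 1.1) ⇒ out
candidate 3: (m,n)=(6,18) → π∥ = 6+18·τ ≈ 82.249224, π⊥ = 6+18·τ' ≈ 1.750776 ∉ [-0.5, 1.1) ⇒ out
candidate 4: (m,n)=(-1,-4) → π∥ = -1-4·τ ≈ -17.944272, π⊥ = -1-4·τ' ≈ -0.055728 ∈ [-0.5, 1.1) ⇒ IN Λ
candidate 5: (m,n)=(-1,-9) → π∥ = -1-9·τ ≈ -39.124612, π⊥ = -1-9·τ' ≈ 1.124612 ∉ [-0.5, 1.1) ⇒ out
candidate 6: (m,n)=(-3,-8) → π∥ = -3-8·τ ≈ -36.888544, π⊥ = -3-8·τ' ≈ -1.111456 ∉ [-0.5, 1.1) ⇒ out
candidate 7: (m,n)=(-3,-13) → π∥ = -3-13·τ ≈ -58.068884, π⊥ = -3-13·τ' ≈ 0.068884 ∈ [-0.5, 1.1) ⇒ IN Λ
candidate 8: (m,n)=(3,16) → π∥ = 3+16·τ ≈ 70.777088, π⊥ = 3+16·τ' ≈ -0.777088 ∉ [-0.5, 1.1) ⇒ out

4, 7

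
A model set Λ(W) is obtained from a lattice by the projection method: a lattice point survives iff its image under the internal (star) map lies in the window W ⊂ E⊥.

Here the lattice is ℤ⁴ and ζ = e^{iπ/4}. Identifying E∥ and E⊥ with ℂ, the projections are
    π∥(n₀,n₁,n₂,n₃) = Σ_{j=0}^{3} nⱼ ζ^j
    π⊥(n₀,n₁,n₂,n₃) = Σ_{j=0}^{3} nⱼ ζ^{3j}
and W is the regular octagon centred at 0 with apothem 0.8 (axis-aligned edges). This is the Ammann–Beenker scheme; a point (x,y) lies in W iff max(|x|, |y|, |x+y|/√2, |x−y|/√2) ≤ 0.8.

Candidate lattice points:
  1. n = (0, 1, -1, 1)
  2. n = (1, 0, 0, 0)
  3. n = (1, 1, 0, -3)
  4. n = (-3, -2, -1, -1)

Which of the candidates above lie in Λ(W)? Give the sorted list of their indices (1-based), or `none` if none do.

none

With ζ = e^{iπ/4} the internal vectors are ζ^0,ζ^3,ζ^6,ζ^9.
candidate 1: n = (0, 1, -1, 1) → π⊥ ≈ (+0.0000, +2.4142); max(|x|,|y|,|x±y|/√2) = 2.4142 > 0.8 ⇒ ∉ W
candidate 2: n = (1, 0, 0, 0) → π⊥ ≈ (+1.0000, +0.0000); max(|x|,|y|,|x±y|/√2) = 1.0000 > 0.8 ⇒ ∉ W
candidate 3: n = (1, 1, 0, -3) → π⊥ ≈ (-1.8284, -1.4142); max(|x|,|y|,|x±y|/√2) = 2.2929 > 0.8 ⇒ ∉ W
candidate 4: n = (-3, -2, -1, -1) → π⊥ ≈ (-2.2929, -1.1213); max(|x|,|y|,|x±y|/√2) = 2.4142 > 0.8 ⇒ ∉ W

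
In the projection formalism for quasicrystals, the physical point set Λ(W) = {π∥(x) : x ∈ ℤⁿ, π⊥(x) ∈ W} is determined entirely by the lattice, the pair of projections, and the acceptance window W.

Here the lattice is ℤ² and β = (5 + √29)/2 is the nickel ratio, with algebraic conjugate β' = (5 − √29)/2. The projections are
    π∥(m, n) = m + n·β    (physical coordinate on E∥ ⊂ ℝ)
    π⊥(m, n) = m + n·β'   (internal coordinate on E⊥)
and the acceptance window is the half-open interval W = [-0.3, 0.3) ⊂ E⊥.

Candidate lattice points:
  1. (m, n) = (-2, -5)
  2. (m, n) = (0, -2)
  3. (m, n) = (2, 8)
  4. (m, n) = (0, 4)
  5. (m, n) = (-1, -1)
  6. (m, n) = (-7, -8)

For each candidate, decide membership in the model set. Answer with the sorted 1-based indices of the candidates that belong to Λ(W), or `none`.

Compute β' = (5−√29)/2 = -0.19258, so π⊥(m,n) = m -0.19258·n.
#1 (-2,-5): internal coord -2 + (-5)·β' = -1.03709; -1.03709 ∉ [-0.3, 0.3) → out
#2 (0,-2): internal coord 0 + (-2)·β' = +0.38516; +0.38516 ∉ [-0.3, 0.3) → out
#3 (2,8): internal coord 2 + (8)·β' = +0.45934; +0.45934 ∉ [-0.3, 0.3) → out
#4 (0,4): internal coord 0 + (4)·β' = -0.77033; -0.77033 ∉ [-0.3, 0.3) → out
#5 (-1,-1): internal coord -1 + (-1)·β' = -0.80742; -0.80742 ∉ [-0.3, 0.3) → out
#6 (-7,-8): internal coord -7 + (-8)·β' = -5.45934; -5.45934 ∉ [-0.3, 0.3) → out

none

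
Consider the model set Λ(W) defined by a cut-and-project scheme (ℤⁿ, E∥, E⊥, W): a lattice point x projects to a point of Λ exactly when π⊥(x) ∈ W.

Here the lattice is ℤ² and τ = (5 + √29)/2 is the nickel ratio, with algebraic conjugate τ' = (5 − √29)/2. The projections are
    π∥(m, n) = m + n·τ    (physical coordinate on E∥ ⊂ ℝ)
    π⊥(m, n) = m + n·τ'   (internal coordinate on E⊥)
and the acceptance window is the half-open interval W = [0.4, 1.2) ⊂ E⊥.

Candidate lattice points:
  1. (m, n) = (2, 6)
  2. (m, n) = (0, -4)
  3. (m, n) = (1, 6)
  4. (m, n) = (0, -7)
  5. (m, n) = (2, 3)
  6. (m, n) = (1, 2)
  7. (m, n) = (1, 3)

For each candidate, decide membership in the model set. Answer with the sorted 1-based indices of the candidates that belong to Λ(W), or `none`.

Compute τ' = (5−√29)/2 = -0.1926, so π⊥(m,n) = m -0.1926·n.
[1] lift (2,6): star map gives 0.8445; window check 0.4 ≤ 0.8445 < 1.2 is true → IN Λ
[2] lift (0,-4): star map gives 0.7703; window check 0.4 ≤ 0.7703 < 1.2 is true → IN Λ
[3] lift (1,6): star map gives -0.1555; window check 0.4 ≤ -0.1555 < 1.2 is false → out
[4] lift (0,-7): star map gives 1.3481; window check 0.4 ≤ 1.3481 < 1.2 is false → out
[5] lift (2,3): star map gives 1.4223; window check 0.4 ≤ 1.4223 < 1.2 is false → out
[6] lift (1,2): star map gives 0.6148; window check 0.4 ≤ 0.6148 < 1.2 is true → IN Λ
[7] lift (1,3): star map gives 0.4223; window check 0.4 ≤ 0.4223 < 1.2 is true → IN Λ

1, 2, 6, 7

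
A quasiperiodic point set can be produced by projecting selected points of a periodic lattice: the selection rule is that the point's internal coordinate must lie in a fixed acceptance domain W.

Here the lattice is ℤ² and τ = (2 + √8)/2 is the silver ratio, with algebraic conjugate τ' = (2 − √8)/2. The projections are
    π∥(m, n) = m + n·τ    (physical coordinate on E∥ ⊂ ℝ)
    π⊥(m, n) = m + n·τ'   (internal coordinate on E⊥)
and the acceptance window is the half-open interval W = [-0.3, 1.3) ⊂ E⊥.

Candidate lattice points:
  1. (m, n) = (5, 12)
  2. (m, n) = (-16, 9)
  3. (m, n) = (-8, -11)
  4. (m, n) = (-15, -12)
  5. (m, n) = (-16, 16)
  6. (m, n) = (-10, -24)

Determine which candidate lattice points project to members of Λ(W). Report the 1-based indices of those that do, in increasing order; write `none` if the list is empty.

Numerically τ ≈ 2.4142 and τ' = −1/τ ≈ -0.4142.
[1] lift (5,12): star map gives 0.0294; window check -0.3 ≤ 0.0294 < 1.3 is true → IN Λ
[2] lift (-16,9): star map gives -19.7279; window check -0.3 ≤ -19.7279 < 1.3 is false → out
[3] lift (-8,-11): star map gives -3.4437; window check -0.3 ≤ -3.4437 < 1.3 is false → out
[4] lift (-15,-12): star map gives -10.0294; window check -0.3 ≤ -10.0294 < 1.3 is false → out
[5] lift (-16,16): star map gives -22.6274; window check -0.3 ≤ -22.6274 < 1.3 is false → out
[6] lift (-10,-24): star map gives -0.0589; window check -0.3 ≤ -0.0589 < 1.3 is true → IN Λ

1, 6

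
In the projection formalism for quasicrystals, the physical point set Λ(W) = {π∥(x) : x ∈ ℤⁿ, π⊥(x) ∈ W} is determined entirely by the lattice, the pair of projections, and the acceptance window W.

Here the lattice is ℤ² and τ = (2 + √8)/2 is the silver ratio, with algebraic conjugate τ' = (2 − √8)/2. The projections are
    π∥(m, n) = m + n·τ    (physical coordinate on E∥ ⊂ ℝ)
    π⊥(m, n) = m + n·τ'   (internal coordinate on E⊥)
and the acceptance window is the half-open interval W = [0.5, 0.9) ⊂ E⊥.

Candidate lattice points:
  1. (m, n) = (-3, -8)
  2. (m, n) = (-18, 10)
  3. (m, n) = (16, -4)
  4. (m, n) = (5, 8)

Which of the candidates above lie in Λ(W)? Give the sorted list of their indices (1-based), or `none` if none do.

none

Compute τ' = (2−√8)/2 = -0.414214, so π⊥(m,n) = m -0.414214·n.
#1 (-3,-8): internal coord -3 + (-8)·τ' = +0.313708; +0.313708 ∉ [0.5, 0.9) → out
#2 (-18,10): internal coord -18 + (10)·τ' = -22.142136; -22.142136 ∉ [0.5, 0.9) → out
#3 (16,-4): internal coord 16 + (-4)·τ' = +17.656854; +17.656854 ∉ [0.5, 0.9) → out
#4 (5,8): internal coord 5 + (8)·τ' = +1.686292; +1.686292 ∉ [0.5, 0.9) → out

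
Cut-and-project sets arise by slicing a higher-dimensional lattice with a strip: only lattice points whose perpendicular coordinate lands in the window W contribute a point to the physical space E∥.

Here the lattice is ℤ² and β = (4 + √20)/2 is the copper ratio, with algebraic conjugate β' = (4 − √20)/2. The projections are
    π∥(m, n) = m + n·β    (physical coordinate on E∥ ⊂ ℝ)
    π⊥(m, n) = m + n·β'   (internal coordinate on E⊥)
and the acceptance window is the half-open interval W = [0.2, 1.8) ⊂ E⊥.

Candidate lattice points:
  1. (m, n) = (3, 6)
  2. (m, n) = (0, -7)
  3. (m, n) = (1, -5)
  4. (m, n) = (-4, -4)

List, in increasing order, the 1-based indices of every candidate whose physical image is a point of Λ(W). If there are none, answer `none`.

Compute β' = (4−√20)/2 = -0.236068, so π⊥(m,n) = m -0.236068·n.
candidate 1: (m,n)=(3,6) → π∥ = 3+6·β ≈ 28.416408, π⊥ = 3+6·β' ≈ 1.583592 ∈ [0.2, 1.8) ⇒ IN Λ
candidate 2: (m,n)=(0,-7) → π∥ = 0-7·β ≈ -29.652476, π⊥ = 0-7·β' ≈ 1.652476 ∈ [0.2, 1.8) ⇒ IN Λ
candidate 3: (m,n)=(1,-5) → π∥ = 1-5·β ≈ -20.180340, π⊥ = 1-5·β' ≈ 2.180340 ∉ [0.2, 1.8) ⇒ out
candidate 4: (m,n)=(-4,-4) → π∥ = -4-4·β ≈ -20.944272, π⊥ = -4-4·β' ≈ -3.055728 ∉ [0.2, 1.8) ⇒ out

1, 2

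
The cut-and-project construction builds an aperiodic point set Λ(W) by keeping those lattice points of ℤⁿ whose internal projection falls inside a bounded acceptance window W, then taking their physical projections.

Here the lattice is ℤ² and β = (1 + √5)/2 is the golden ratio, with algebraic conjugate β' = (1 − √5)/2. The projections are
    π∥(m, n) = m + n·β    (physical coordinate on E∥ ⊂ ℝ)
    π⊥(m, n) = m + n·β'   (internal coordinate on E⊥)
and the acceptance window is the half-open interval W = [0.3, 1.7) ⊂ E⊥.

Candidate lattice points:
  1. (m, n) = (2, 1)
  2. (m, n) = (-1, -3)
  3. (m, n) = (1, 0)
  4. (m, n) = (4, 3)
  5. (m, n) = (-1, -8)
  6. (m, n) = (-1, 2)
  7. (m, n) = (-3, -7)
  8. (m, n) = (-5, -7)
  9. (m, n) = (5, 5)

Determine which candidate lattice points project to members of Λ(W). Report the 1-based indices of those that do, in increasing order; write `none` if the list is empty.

1, 2, 3, 7

Compute β' = (1−√5)/2 = -0.618034, so π⊥(m,n) = m -0.618034·n.
#1 (2,1): internal coord 2 + (1)·β' = +1.381966; +1.381966 ∈ [0.3, 1.7) → IN Λ
#2 (-1,-3): internal coord -1 + (-3)·β' = +0.854102; +0.854102 ∈ [0.3, 1.7) → IN Λ
#3 (1,0): internal coord 1 + (0)·β' = +1.000000; +1.000000 ∈ [0.3, 1.7) → IN Λ
#4 (4,3): internal coord 4 + (3)·β' = +2.145898; +2.145898 ∉ [0.3, 1.7) → out
#5 (-1,-8): internal coord -1 + (-8)·β' = +3.944272; +3.944272 ∉ [0.3, 1.7) → out
#6 (-1,2): internal coord -1 + (2)·β' = -2.236068; -2.236068 ∉ [0.3, 1.7) → out
#7 (-3,-7): internal coord -3 + (-7)·β' = +1.326238; +1.326238 ∈ [0.3, 1.7) → IN Λ
#8 (-5,-7): internal coord -5 + (-7)·β' = -0.673762; -0.673762 ∉ [0.3, 1.7) → out
#9 (5,5): internal coord 5 + (5)·β' = +1.909830; +1.909830 ∉ [0.3, 1.7) → out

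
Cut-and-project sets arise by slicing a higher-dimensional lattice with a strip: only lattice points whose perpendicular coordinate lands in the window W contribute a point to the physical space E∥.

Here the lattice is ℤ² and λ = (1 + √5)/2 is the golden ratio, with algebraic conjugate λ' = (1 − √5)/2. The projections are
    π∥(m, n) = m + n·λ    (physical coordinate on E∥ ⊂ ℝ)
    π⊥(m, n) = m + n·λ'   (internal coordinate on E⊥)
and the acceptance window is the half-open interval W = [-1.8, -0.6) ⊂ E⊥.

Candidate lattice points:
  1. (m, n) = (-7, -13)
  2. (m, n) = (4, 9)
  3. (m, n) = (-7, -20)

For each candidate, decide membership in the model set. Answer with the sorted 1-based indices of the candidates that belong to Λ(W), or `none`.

2

Numerically λ ≈ 1.618034 and λ' = −1/λ ≈ -0.618034.
[1] lift (-7,-13): star map gives 1.034442; window check -1.8 ≤ 1.034442 < -0.6 is false → out
[2] lift (4,9): star map gives -1.562306; window check -1.8 ≤ -1.562306 < -0.6 is true → IN Λ
[3] lift (-7,-20): star map gives 5.360680; window check -1.8 ≤ 5.360680 < -0.6 is false → out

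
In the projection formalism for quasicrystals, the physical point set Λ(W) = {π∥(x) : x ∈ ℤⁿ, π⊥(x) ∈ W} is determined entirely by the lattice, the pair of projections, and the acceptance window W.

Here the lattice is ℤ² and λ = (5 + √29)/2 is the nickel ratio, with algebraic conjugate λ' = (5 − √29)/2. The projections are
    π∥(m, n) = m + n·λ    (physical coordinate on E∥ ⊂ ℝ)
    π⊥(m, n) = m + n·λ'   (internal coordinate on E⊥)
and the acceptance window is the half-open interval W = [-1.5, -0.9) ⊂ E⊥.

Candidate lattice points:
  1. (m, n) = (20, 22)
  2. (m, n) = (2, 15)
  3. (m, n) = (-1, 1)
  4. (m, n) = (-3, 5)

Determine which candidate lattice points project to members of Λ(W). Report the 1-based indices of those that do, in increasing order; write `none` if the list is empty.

3

Numerically λ ≈ 5.19258 and λ' = −1/λ ≈ -0.19258.
candidate 1: (m,n)=(20,22) → π∥ = 20+22·λ ≈ 134.23681, π⊥ = 20+22·λ' ≈ 15.76319 ∉ [-1.5, -0.9) ⇒ out
candidate 2: (m,n)=(2,15) → π∥ = 2+15·λ ≈ 79.88874, π⊥ = 2+15·λ' ≈ -0.88874 ∉ [-1.5, -0.9) ⇒ out
candidate 3: (m,n)=(-1,1) → π∥ = -1+1·λ ≈ 4.19258, π⊥ = -1+1·λ' ≈ -1.19258 ∈ [-1.5, -0.9) ⇒ IN Λ
candidate 4: (m,n)=(-3,5) → π∥ = -3+5·λ ≈ 22.96291, π⊥ = -3+5·λ' ≈ -3.96291 ∉ [-1.5, -0.9) ⇒ out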